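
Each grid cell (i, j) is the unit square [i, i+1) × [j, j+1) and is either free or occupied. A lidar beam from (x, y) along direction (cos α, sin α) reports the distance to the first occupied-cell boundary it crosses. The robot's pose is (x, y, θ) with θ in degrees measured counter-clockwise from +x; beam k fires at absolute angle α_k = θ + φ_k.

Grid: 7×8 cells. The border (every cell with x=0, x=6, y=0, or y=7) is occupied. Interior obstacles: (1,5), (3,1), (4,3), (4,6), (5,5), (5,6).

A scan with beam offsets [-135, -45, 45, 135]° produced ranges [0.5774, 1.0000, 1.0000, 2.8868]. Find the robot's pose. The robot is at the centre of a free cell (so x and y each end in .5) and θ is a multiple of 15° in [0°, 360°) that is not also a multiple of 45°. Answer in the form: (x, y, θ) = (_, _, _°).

(x, y, θ) = (2.5, 6.5, 195°)

The pose lattice has 24·16 = 384 candidates. Test each by forward raycasting.
  (1.5, 3.5, 75°): beam 1 = 2.8868 ≠ 0.5774 ✗
  (5.5, 4.5, 285°): beam 1 = 5.0000 ≠ 0.5774 ✗
  (1.5, 3.5, 150°): beam 1 = 4.6587 ≠ 0.5774 ✗
  (1.5, 4.5, 330°): beam 1 = 0.5176 ≠ 0.5774 ✗
  …
  (2.5, 6.5, 195°): r_1=0.5774, r_2=1.0000, r_3=1.0000, r_4=2.8868 — all match ✓
Only this pose fits every beam.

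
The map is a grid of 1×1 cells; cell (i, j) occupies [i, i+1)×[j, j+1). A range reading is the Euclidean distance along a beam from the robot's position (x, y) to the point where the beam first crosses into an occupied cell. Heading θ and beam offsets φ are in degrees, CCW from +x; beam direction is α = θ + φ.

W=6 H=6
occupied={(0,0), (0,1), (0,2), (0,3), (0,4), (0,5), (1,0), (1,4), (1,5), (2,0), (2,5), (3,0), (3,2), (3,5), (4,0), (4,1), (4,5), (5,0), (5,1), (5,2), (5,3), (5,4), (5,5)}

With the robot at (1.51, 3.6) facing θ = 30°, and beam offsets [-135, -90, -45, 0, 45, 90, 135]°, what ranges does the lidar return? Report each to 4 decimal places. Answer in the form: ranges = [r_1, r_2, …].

beam 1: φ=-135°, α=255°
  direction (-0.2588, -0.9659); cell (1,3); t to first gridline: x 1.9705, y 0.6212 (then +3.8637 / +1.0353)
    (1,2) via y @ 0.6212
    (1,1) via y @ 1.6564
    (0,1) via x @ 1.9705  # hit
  → r_1 = 1.9705
beam 2: φ=-90°, α=300°
  direction (0.5000, -0.8660); cell (1,3); t to first gridline: x 0.9800, y 0.6928 (then +2.0000 / +1.1547)
    (1,2) via y @ 0.6928
    (2,2) via x @ 0.9800
    (2,1) via y @ 1.8475
    (3,1) via x @ 2.9800
    (3,0) via y @ 3.0022  # hit
  → r_2 = 3.0022
beam 3: φ=-45°, α=345°
  direction (0.9659, -0.2588); cell (1,3); t to first gridline: x 0.5073, y 2.3182 (then +1.0353 / +3.8637)
    (2,3) via x @ 0.5073
    (3,3) via x @ 1.5426
    (3,2) via y @ 2.3182  # hit
  → r_3 = 2.3182
beam 4: φ=0°, α=30°
  direction (0.8660, 0.5000); cell (1,3); t to first gridline: x 0.5658, y 0.8000 (then +1.1547 / +2.0000)
    (2,3) via x @ 0.5658
    (2,4) via y @ 0.8000
    (3,4) via x @ 1.7205
    (3,5) via y @ 2.8000  # hit
  → r_4 = 2.8000
beam 5: φ=45°, α=75°
  direction (0.2588, 0.9659); cell (1,3); t to first gridline: x 1.8932, y 0.4141 (then +3.8637 / +1.0353)
    (1,4) via y @ 0.4141  # hit
  → r_5 = 0.4141
beam 6: φ=90°, α=120°
  direction (-0.5000, 0.8660); cell (1,3); t to first gridline: x 1.0200, y 0.4619 (then +2.0000 / +1.1547)
    (1,4) via y @ 0.4619  # hit
  → r_6 = 0.4619
beam 7: φ=135°, α=165°
  direction (-0.9659, 0.2588); cell (1,3); t to first gridline: x 0.5280, y 1.5455 (then +1.0353 / +3.8637)
    (0,3) via x @ 0.5280  # hit
  → r_7 = 0.5280

ranges = [1.9705, 3.0022, 2.3182, 2.8000, 0.4141, 0.4619, 0.5280]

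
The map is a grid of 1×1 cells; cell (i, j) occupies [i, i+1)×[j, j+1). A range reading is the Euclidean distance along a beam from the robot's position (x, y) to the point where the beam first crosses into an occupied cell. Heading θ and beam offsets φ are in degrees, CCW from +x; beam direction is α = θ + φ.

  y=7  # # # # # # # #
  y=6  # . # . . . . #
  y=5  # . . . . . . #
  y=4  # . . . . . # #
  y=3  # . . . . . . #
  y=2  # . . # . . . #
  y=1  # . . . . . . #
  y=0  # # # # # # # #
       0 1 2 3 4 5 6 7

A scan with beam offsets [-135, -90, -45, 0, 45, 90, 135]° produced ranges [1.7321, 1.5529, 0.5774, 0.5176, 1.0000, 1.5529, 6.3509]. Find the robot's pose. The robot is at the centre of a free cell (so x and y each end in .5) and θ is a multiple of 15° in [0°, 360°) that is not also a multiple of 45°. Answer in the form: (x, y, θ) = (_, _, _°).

(x, y, θ) = (6.5, 2.5, 15°)

Candidates: 33 free-cell centres × 16 headings = 528 poses. Raycast each; keep the one whose scan matches to 4 dp.
  (5.5, 3.5, 120°): beam 1 = 1.5529 ≠ 1.7321 ✗
  (4.5, 2.5, 105°): beam 1 = 2.8868 ≠ 1.7321 ✗
  (4.5, 4.5, 300°): beam 1 = 3.6235 ≠ 1.7321 ✗
  (2.5, 2.5, 210°): beam 1 = 4.6587 ≠ 1.7321 ✗
  …
  (6.5, 2.5, 15°): r_1=1.7321, r_2=1.5529, r_3=0.5774, r_4=0.5176, r_5=1.0000, r_6=1.5529, r_7=6.3509 — all match ✓
Only this pose fits every beam.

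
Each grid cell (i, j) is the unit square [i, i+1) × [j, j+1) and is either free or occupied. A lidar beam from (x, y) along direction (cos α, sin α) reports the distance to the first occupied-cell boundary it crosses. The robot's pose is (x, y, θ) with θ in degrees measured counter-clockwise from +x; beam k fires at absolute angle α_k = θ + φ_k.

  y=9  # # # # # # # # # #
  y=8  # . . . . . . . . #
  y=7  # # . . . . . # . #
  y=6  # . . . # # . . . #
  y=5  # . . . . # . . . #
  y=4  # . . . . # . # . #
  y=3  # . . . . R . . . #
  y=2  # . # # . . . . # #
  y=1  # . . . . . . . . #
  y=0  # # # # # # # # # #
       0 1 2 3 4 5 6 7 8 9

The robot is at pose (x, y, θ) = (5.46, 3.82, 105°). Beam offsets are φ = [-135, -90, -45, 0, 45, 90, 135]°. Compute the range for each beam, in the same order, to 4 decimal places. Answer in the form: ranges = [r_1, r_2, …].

ranges = [2.9329, 1.5943, 0.2078, 0.1863, 0.3600, 3.1682, 3.2563]

beam 1: φ=-135°, α=330°
  cosα=0.8660 sinα=-0.5000 | (5,3) | tMaxX 0.6235 tMaxY 1.6400 | tΔX 1.1547 tΔY 2.0000
    t=0.6235 [x] (6,3)
    t=1.6400 [y] (6,2)
    t=1.7782 [x] (7,2)
    t=2.9329 [x] (8,2) — stop
  → r_1 = 2.9329
beam 2: φ=-90°, α=15°
  cosα=0.9659 sinα=0.2588 | (5,3) | tMaxX 0.5590 tMaxY 0.6955 | tΔX 1.0353 tΔY 3.8637
    t=0.5590 [x] (6,3)
    t=0.6955 [y] (6,4)
    t=1.5943 [x] (7,4) — stop
  → r_2 = 1.5943
beam 3: φ=-45°, α=60°
  cosα=0.5000 sinα=0.8660 | (5,3) | tMaxX 1.0800 tMaxY 0.2078 | tΔX 2.0000 tΔY 1.1547
    t=0.2078 [y] (5,4) — stop
  → r_3 = 0.2078
beam 4: φ=0°, α=105°
  cosα=-0.2588 sinα=0.9659 | (5,3) | tMaxX 1.7773 tMaxY 0.1863 | tΔX 3.8637 tΔY 1.0353
    t=0.1863 [y] (5,4) — stop
  → r_4 = 0.1863
beam 5: φ=45°, α=150°
  cosα=-0.8660 sinα=0.5000 | (5,3) | tMaxX 0.5312 tMaxY 0.3600 | tΔX 1.1547 tΔY 2.0000
    t=0.3600 [y] (5,4) — stop
  → r_5 = 0.3600
beam 6: φ=90°, α=195°
  cosα=-0.9659 sinα=-0.2588 | (5,3) | tMaxX 0.4762 tMaxY 3.1682 | tΔX 1.0353 tΔY 3.8637
    t=0.4762 [x] (4,3)
    t=1.5115 [x] (3,3)
    t=2.5468 [x] (2,3)
    t=3.1682 [y] (2,2) — stop
  → r_6 = 3.1682
beam 7: φ=135°, α=240°
  cosα=-0.5000 sinα=-0.8660 | (5,3) | tMaxX 0.9200 tMaxY 0.9469 | tΔX 2.0000 tΔY 1.1547
    t=0.9200 [x] (4,3)
    t=0.9469 [y] (4,2)
    t=2.1016 [y] (4,1)
    t=2.9200 [x] (3,1)
    t=3.2563 [y] (3,0) — stop
  → r_7 = 3.2563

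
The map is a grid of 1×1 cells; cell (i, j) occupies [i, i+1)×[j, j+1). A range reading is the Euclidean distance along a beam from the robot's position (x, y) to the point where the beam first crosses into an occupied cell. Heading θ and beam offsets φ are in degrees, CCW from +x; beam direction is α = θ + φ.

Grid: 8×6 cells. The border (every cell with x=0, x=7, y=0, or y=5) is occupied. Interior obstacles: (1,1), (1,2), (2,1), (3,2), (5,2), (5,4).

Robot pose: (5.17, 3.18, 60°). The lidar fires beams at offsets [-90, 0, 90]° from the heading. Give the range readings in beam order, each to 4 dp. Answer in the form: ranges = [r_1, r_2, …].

ranges = [0.3600, 0.9469, 3.6400]

beam 1: φ=-90°, α=330°
  direction (0.8660, -0.5000); cell (5,3); t to first gridline: x 0.9584, y 0.3600 (then +1.1547 / +2.0000)
    (5,2) via y @ 0.3600  # hit
  → r_1 = 0.3600
beam 2: φ=0°, α=60°
  direction (0.5000, 0.8660); cell (5,3); t to first gridline: x 1.6600, y 0.9469 (then +2.0000 / +1.1547)
    (5,4) via y @ 0.9469  # hit
  → r_2 = 0.9469
beam 3: φ=90°, α=150°
  direction (-0.8660, 0.5000); cell (5,3); t to first gridline: x 0.1963, y 1.6400 (then +1.1547 / +2.0000)
    (4,3) via x @ 0.1963
    (3,3) via x @ 1.3510
    (3,4) via y @ 1.6400
    (2,4) via x @ 2.5057
    (2,5) via y @ 3.6400  # hit
  → r_3 = 3.6400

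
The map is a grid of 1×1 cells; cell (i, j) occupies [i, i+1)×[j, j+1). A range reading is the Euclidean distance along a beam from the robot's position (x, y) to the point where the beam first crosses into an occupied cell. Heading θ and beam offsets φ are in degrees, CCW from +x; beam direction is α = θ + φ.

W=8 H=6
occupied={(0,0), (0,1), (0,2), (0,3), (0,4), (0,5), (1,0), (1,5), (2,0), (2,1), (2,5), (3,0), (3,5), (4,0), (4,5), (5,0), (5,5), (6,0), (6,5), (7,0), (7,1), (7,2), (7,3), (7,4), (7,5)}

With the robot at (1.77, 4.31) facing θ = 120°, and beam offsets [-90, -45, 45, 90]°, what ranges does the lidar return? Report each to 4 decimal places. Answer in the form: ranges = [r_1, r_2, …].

beam 1: φ=-90°, α=30°
  dir = (cos 30°, sin 30°) = (0.8660, 0.5000); from cell (1,4)
  next x-line at t=0.2656, next y-line at t=1.3800; Δt_x=1.1547, Δt_y=2.0000
    x: enter (2,4) at t=0.2656
    y: enter (2,5) at t=1.3800 ← occupied
  → r_1 = 1.3800
beam 2: φ=-45°, α=75°
  dir = (cos 75°, sin 75°) = (0.2588, 0.9659); from cell (1,4)
  next x-line at t=0.8887, next y-line at t=0.7143; Δt_x=3.8637, Δt_y=1.0353
    y: enter (1,5) at t=0.7143 ← occupied
  → r_2 = 0.7143
beam 3: φ=45°, α=165°
  dir = (cos 165°, sin 165°) = (-0.9659, 0.2588); from cell (1,4)
  next x-line at t=0.7972, next y-line at t=2.6660; Δt_x=1.0353, Δt_y=3.8637
    x: enter (0,4) at t=0.7972 ← occupied
  → r_3 = 0.7972
beam 4: φ=90°, α=210°
  dir = (cos 210°, sin 210°) = (-0.8660, -0.5000); from cell (1,4)
  next x-line at t=0.8891, next y-line at t=0.6200; Δt_x=1.1547, Δt_y=2.0000
    y: enter (1,3) at t=0.6200
    x: enter (0,3) at t=0.8891 ← occupied
  → r_4 = 0.8891

ranges = [1.3800, 0.7143, 0.7972, 0.8891]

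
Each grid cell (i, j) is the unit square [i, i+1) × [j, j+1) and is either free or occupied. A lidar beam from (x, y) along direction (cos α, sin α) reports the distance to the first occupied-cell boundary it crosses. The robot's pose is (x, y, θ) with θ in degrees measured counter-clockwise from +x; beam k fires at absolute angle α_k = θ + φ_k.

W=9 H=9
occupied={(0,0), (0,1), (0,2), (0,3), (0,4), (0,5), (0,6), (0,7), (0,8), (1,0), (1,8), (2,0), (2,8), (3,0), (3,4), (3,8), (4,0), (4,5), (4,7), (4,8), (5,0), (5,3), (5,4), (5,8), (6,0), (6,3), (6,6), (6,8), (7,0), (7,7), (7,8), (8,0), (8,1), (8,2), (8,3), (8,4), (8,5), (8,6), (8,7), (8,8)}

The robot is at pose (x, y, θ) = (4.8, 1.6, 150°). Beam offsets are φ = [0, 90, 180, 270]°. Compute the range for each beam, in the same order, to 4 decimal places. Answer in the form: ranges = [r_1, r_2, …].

beam 1: φ=0°, α=150°
  d=(-0.8660,0.5000)  start (4,1)  tX=0.9238 tY=0.8000  stride 1/|dx|=1.1547 1/|dy|=2.0000
    cross y-line → (4,2), t=0.8000
    cross x-line → (3,2), t=0.9238
    cross x-line → (2,2), t=2.0785
    cross y-line → (2,3), t=2.8000
    cross x-line → (1,3), t=3.2332
    cross x-line → (0,3), t=4.3879 (wall)
  → r_1 = 4.3879
beam 2: φ=90°, α=240°
  d=(-0.5000,-0.8660)  start (4,1)  tX=1.6000 tY=0.6928  stride 1/|dx|=2.0000 1/|dy|=1.1547
    cross y-line → (4,0), t=0.6928 (wall)
  → r_2 = 0.6928
beam 3: φ=180°, α=330°
  d=(0.8660,-0.5000)  start (4,1)  tX=0.2309 tY=1.2000  stride 1/|dx|=1.1547 1/|dy|=2.0000
    cross x-line → (5,1), t=0.2309
    cross y-line → (5,0), t=1.2000 (wall)
  → r_3 = 1.2000
beam 4: φ=270°, α=60°
  d=(0.5000,0.8660)  start (4,1)  tX=0.4000 tY=0.4619  stride 1/|dx|=2.0000 1/|dy|=1.1547
    cross x-line → (5,1), t=0.4000
    cross y-line → (5,2), t=0.4619
    cross y-line → (5,3), t=1.6166 (wall)
  → r_4 = 1.6166

ranges = [4.3879, 0.6928, 1.2000, 1.6166]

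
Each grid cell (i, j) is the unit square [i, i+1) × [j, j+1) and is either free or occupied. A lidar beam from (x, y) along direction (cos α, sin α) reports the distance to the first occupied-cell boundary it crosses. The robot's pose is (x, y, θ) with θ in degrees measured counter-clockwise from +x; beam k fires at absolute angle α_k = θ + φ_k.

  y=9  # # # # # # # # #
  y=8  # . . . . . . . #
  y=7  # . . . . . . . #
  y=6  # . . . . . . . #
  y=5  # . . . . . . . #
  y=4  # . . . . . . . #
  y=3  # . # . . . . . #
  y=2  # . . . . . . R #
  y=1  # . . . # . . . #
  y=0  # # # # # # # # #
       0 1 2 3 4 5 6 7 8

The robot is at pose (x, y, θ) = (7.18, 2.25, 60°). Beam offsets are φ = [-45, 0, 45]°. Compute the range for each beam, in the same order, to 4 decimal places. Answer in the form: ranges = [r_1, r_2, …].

beam 1: φ=-45°, α=15°
  d=(0.9659,0.2588)  start (7,2)  tX=0.8489 tY=2.8978  stride 1/|dx|=1.0353 1/|dy|=3.8637
    cross x-line → (8,2), t=0.8489 (wall)
  → r_1 = 0.8489
beam 2: φ=0°, α=60°
  d=(0.5000,0.8660)  start (7,2)  tX=1.6400 tY=0.8660  stride 1/|dx|=2.0000 1/|dy|=1.1547
    cross y-line → (7,3), t=0.8660
    cross x-line → (8,3), t=1.6400 (wall)
  → r_2 = 1.6400
beam 3: φ=45°, α=105°
  d=(-0.2588,0.9659)  start (7,2)  tX=0.6955 tY=0.7765  stride 1/|dx|=3.8637 1/|dy|=1.0353
    cross x-line → (6,2), t=0.6955
    cross y-line → (6,3), t=0.7765
    cross y-line → (6,4), t=1.8117
    cross y-line → (6,5), t=2.8470
    cross y-line → (6,6), t=3.8823
    cross x-line → (5,6), t=4.5592
    cross y-line → (5,7), t=4.9176
    cross y-line → (5,8), t=5.9528
    cross y-line → (5,9), t=6.9881 (wall)
  → r_3 = 6.9881

ranges = [0.8489, 1.6400, 6.9881]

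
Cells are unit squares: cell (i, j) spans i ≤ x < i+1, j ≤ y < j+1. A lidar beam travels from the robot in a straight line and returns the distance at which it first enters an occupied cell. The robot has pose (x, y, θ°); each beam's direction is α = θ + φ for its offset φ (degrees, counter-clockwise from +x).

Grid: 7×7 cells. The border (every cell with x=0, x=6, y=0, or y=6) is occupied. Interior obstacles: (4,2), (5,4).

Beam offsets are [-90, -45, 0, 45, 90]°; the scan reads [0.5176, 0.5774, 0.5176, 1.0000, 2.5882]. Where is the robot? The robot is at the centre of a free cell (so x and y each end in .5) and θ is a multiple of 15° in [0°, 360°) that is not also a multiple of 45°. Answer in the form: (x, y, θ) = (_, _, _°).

(x, y, θ) = (1.5, 1.5, 285°)

The pose lattice has 23·16 = 368 candidates. Test each by forward raycasting.
  (3.5, 2.5, 150°): beam 1 = 4.0415 ≠ 0.5176 ✗
  (3.5, 5.5, 15°): beam 1 = 2.5882 ≠ 0.5176 ✗
  (3.5, 3.5, 300°): beam 1 = 2.8868 ≠ 0.5176 ✗
  …
  (1.5, 1.5, 285°): r_1=0.5176, r_2=0.5774, r_3=0.5176, r_4=1.0000, r_5=2.5882 — all match ✓
Unique over the lattice → pose = (1.5, 1.5, 285°).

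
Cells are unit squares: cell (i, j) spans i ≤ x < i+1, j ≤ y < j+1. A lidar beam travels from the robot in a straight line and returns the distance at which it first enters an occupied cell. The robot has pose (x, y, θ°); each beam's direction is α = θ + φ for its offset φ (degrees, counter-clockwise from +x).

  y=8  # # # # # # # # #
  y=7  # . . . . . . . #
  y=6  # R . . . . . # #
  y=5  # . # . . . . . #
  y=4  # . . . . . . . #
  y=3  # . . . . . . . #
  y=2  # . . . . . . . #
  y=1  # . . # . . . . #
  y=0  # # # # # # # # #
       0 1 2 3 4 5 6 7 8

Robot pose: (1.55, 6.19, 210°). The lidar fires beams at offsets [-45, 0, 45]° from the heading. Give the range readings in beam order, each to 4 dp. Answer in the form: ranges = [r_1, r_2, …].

beam 1: φ=-45°, α=165°
  cosα=-0.9659 sinα=0.2588 | (1,6) | tMaxX 0.5694 tMaxY 3.1296 | tΔX 1.0353 tΔY 3.8637
    t=0.5694 [x] (0,6) — stop
  → r_1 = 0.5694
beam 2: φ=0°, α=210°
  cosα=-0.8660 sinα=-0.5000 | (1,6) | tMaxX 0.6351 tMaxY 0.3800 | tΔX 1.1547 tΔY 2.0000
    t=0.3800 [y] (1,5)
    t=0.6351 [x] (0,5) — stop
  → r_2 = 0.6351
beam 3: φ=45°, α=255°
  cosα=-0.2588 sinα=-0.9659 | (1,6) | tMaxX 2.1250 tMaxY 0.1967 | tΔX 3.8637 tΔY 1.0353
    t=0.1967 [y] (1,5)
    t=1.2320 [y] (1,4)
    t=2.1250 [x] (0,4) — stop
  → r_3 = 2.1250

ranges = [0.5694, 0.6351, 2.1250]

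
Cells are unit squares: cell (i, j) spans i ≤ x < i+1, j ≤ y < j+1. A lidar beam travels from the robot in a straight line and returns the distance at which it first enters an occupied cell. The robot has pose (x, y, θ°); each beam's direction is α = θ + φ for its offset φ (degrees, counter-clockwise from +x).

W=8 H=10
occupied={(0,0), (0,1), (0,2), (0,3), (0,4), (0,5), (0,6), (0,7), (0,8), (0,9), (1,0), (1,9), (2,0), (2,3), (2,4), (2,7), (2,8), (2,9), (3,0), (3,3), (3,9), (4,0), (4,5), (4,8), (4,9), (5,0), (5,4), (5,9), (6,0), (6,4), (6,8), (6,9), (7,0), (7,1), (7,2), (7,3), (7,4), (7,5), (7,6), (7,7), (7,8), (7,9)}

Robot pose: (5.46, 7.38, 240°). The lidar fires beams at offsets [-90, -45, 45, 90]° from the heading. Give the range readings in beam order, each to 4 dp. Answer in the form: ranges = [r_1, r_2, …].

ranges = [1.2400, 4.6173, 2.4640, 1.7782]

beam 1: φ=-90°, α=150°
  cosα=-0.8660 sinα=0.5000 | (5,7) | tMaxX 0.5312 tMaxY 1.2400 | tΔX 1.1547 tΔY 2.0000
    t=0.5312 [x] (4,7)
    t=1.2400 [y] (4,8) — stop
  → r_1 = 1.2400
beam 2: φ=-45°, α=195°
  cosα=-0.9659 sinα=-0.2588 | (5,7) | tMaxX 0.4762 tMaxY 1.4682 | tΔX 1.0353 tΔY 3.8637
    t=0.4762 [x] (4,7)
    t=1.4682 [y] (4,6)
    t=1.5115 [x] (3,6)
    t=2.5468 [x] (2,6)
    t=3.5821 [x] (1,6)
    t=4.6173 [x] (0,6) — stop
  → r_2 = 4.6173
beam 3: φ=45°, α=285°
  cosα=0.2588 sinα=-0.9659 | (5,7) | tMaxX 2.0864 tMaxY 0.3934 | tΔX 3.8637 tΔY 1.0353
    t=0.3934 [y] (5,6)
    t=1.4287 [y] (5,5)
    t=2.0864 [x] (6,5)
    t=2.4640 [y] (6,4) — stop
  → r_3 = 2.4640
beam 4: φ=90°, α=330°
  cosα=0.8660 sinα=-0.5000 | (5,7) | tMaxX 0.6235 tMaxY 0.7600 | tΔX 1.1547 tΔY 2.0000
    t=0.6235 [x] (6,7)
    t=0.7600 [y] (6,6)
    t=1.7782 [x] (7,6) — stop
  → r_4 = 1.7782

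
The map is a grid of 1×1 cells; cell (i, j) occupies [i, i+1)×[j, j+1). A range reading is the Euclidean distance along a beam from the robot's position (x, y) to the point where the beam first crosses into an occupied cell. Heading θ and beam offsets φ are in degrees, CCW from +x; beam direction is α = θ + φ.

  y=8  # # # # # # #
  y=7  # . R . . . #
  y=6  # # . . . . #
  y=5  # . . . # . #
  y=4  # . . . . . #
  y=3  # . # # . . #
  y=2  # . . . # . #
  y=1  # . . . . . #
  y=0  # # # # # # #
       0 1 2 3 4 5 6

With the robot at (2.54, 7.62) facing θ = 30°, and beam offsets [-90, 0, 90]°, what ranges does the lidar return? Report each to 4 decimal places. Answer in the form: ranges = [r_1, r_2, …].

ranges = [2.9200, 0.7600, 0.4388]

beam 1: φ=-90°, α=300°
  direction (0.5000, -0.8660); cell (2,7); t to first gridline: x 0.9200, y 0.7159 (then +2.0000 / +1.1547)
    (2,6) via y @ 0.7159
    (3,6) via x @ 0.9200
    (3,5) via y @ 1.8706
    (4,5) via x @ 2.9200  # hit
  → r_1 = 2.9200
beam 2: φ=0°, α=30°
  direction (0.8660, 0.5000); cell (2,7); t to first gridline: x 0.5312, y 0.7600 (then +1.1547 / +2.0000)
    (3,7) via x @ 0.5312
    (3,8) via y @ 0.7600  # hit
  → r_2 = 0.7600
beam 3: φ=90°, α=120°
  direction (-0.5000, 0.8660); cell (2,7); t to first gridline: x 1.0800, y 0.4388 (then +2.0000 / +1.1547)
    (2,8) via y @ 0.4388  # hit
  → r_3 = 0.4388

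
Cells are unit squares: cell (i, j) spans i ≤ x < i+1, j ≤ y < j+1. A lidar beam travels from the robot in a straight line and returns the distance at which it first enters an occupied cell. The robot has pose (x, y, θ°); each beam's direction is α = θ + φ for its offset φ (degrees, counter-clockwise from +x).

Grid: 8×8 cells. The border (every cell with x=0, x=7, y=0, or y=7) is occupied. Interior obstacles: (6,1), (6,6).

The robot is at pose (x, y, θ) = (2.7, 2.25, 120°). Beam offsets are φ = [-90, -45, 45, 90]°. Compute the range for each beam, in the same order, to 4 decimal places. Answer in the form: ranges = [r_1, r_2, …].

beam 1: φ=-90°, α=30°
  d=(0.8660,0.5000)  start (2,2)  tX=0.3464 tY=1.5000  stride 1/|dx|=1.1547 1/|dy|=2.0000
    cross x-line → (3,2), t=0.3464
    cross y-line → (3,3), t=1.5000
    cross x-line → (4,3), t=1.5011
    cross x-line → (5,3), t=2.6558
    cross y-line → (5,4), t=3.5000
    cross x-line → (6,4), t=3.8105
    cross x-line → (7,4), t=4.9652 (wall)
  → r_1 = 4.9652
beam 2: φ=-45°, α=75°
  d=(0.2588,0.9659)  start (2,2)  tX=1.1591 tY=0.7765  stride 1/|dx|=3.8637 1/|dy|=1.0353
    cross y-line → (2,3), t=0.7765
    cross x-line → (3,3), t=1.1591
    cross y-line → (3,4), t=1.8117
    cross y-line → (3,5), t=2.8470
    cross y-line → (3,6), t=3.8823
    cross y-line → (3,7), t=4.9176 (wall)
  → r_2 = 4.9176
beam 3: φ=45°, α=165°
  d=(-0.9659,0.2588)  start (2,2)  tX=0.7247 tY=2.8978  stride 1/|dx|=1.0353 1/|dy|=3.8637
    cross x-line → (1,2), t=0.7247
    cross x-line → (0,2), t=1.7600 (wall)
  → r_3 = 1.7600
beam 4: φ=90°, α=210°
  d=(-0.8660,-0.5000)  start (2,2)  tX=0.8083 tY=0.5000  stride 1/|dx|=1.1547 1/|dy|=2.0000
    cross y-line → (2,1), t=0.5000
    cross x-line → (1,1), t=0.8083
    cross x-line → (0,1), t=1.9630 (wall)
  → r_4 = 1.9630

ranges = [4.9652, 4.9176, 1.7600, 1.9630]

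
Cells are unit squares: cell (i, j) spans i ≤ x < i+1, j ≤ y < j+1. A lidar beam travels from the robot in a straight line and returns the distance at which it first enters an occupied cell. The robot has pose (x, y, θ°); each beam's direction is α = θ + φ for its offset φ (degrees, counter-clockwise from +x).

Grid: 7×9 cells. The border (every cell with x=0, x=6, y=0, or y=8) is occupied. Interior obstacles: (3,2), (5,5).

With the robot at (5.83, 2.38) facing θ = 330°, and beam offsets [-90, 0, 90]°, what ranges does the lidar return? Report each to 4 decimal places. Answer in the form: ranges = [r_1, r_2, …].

ranges = [1.5935, 0.1963, 0.3400]

beam 1: φ=-90°, α=240°
  direction (-0.5000, -0.8660); cell (5,2); t to first gridline: x 1.6600, y 0.4388 (then +2.0000 / +1.1547)
    (5,1) via y @ 0.4388
    (5,0) via y @ 1.5935  # hit
  → r_1 = 1.5935
beam 2: φ=0°, α=330°
  direction (0.8660, -0.5000); cell (5,2); t to first gridline: x 0.1963, y 0.7600 (then +1.1547 / +2.0000)
    (6,2) via x @ 0.1963  # hit
  → r_2 = 0.1963
beam 3: φ=90°, α=60°
  direction (0.5000, 0.8660); cell (5,2); t to first gridline: x 0.3400, y 0.7159 (then +2.0000 / +1.1547)
    (6,2) via x @ 0.3400  # hit
  → r_3 = 0.3400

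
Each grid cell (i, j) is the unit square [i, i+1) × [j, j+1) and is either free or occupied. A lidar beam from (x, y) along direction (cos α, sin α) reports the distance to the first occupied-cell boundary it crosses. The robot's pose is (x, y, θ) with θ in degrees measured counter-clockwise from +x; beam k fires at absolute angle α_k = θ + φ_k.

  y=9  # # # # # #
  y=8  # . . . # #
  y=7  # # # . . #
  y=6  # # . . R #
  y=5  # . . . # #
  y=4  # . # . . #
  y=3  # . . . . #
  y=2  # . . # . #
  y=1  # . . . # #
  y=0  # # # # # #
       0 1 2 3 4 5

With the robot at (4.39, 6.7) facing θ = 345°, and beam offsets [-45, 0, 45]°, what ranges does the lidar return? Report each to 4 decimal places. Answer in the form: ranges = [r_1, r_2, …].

beam 1: φ=-45°, α=300°
  cosα=0.5000 sinα=-0.8660 | (4,6) | tMaxX 1.2200 tMaxY 0.8083 | tΔX 2.0000 tΔY 1.1547
    t=0.8083 [y] (4,5) — stop
  → r_1 = 0.8083
beam 2: φ=0°, α=345°
  cosα=0.9659 sinα=-0.2588 | (4,6) | tMaxX 0.6315 tMaxY 2.7046 | tΔX 1.0353 tΔY 3.8637
    t=0.6315 [x] (5,6) — stop
  → r_2 = 0.6315
beam 3: φ=45°, α=30°
  cosα=0.8660 sinα=0.5000 | (4,6) | tMaxX 0.7044 tMaxY 0.6000 | tΔX 1.1547 tΔY 2.0000
    t=0.6000 [y] (4,7)
    t=0.7044 [x] (5,7) — stop
  → r_3 = 0.7044

ranges = [0.8083, 0.6315, 0.7044]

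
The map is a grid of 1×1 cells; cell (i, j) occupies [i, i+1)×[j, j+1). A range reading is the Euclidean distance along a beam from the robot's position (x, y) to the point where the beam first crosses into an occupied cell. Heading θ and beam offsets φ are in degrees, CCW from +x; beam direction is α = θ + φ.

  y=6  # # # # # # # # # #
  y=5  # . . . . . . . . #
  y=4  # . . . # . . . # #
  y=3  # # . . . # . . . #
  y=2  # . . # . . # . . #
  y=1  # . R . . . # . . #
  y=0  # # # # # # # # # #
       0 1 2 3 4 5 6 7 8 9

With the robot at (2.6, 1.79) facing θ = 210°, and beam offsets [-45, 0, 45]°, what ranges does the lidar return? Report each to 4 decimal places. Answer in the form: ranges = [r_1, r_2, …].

beam 1: φ=-45°, α=165°
  dir = (cos 165°, sin 165°) = (-0.9659, 0.2588); from cell (2,1)
  next x-line at t=0.6212, next y-line at t=0.8114; Δt_x=1.0353, Δt_y=3.8637
    x: enter (1,1) at t=0.6212
    y: enter (1,2) at t=0.8114
    x: enter (0,2) at t=1.6564 ← occupied
  → r_1 = 1.6564
beam 2: φ=0°, α=210°
  dir = (cos 210°, sin 210°) = (-0.8660, -0.5000); from cell (2,1)
  next x-line at t=0.6928, next y-line at t=1.5800; Δt_x=1.1547, Δt_y=2.0000
    x: enter (1,1) at t=0.6928
    y: enter (1,0) at t=1.5800 ← occupied
  → r_2 = 1.5800
beam 3: φ=45°, α=255°
  dir = (cos 255°, sin 255°) = (-0.2588, -0.9659); from cell (2,1)
  next x-line at t=2.3182, next y-line at t=0.8179; Δt_x=3.8637, Δt_y=1.0353
    y: enter (2,0) at t=0.8179 ← occupied
  → r_3 = 0.8179

ranges = [1.6564, 1.5800, 0.8179]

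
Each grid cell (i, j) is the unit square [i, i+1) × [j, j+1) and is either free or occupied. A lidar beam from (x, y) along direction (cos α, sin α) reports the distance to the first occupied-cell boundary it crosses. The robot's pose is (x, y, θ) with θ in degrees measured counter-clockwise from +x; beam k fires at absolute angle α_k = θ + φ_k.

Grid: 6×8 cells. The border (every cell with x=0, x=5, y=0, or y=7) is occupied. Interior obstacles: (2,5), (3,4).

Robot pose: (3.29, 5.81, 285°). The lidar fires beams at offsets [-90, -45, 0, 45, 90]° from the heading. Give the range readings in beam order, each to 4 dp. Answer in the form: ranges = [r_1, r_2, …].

beam 1: φ=-90°, α=195°
  d=(-0.9659,-0.2588)  start (3,5)  tX=0.3002 tY=3.1296  stride 1/|dx|=1.0353 1/|dy|=3.8637
    cross x-line → (2,5), t=0.3002 (wall)
  → r_1 = 0.3002
beam 2: φ=-45°, α=240°
  d=(-0.5000,-0.8660)  start (3,5)  tX=0.5800 tY=0.9353  stride 1/|dx|=2.0000 1/|dy|=1.1547
    cross x-line → (2,5), t=0.5800 (wall)
  → r_2 = 0.5800
beam 3: φ=0°, α=285°
  d=(0.2588,-0.9659)  start (3,5)  tX=2.7432 tY=0.8386  stride 1/|dx|=3.8637 1/|dy|=1.0353
    cross y-line → (3,4), t=0.8386 (wall)
  → r_3 = 0.8386
beam 4: φ=45°, α=330°
  d=(0.8660,-0.5000)  start (3,5)  tX=0.8198 tY=1.6200  stride 1/|dx|=1.1547 1/|dy|=2.0000
    cross x-line → (4,5), t=0.8198
    cross y-line → (4,4), t=1.6200
    cross x-line → (5,4), t=1.9745 (wall)
  → r_4 = 1.9745
beam 5: φ=90°, α=15°
  d=(0.9659,0.2588)  start (3,5)  tX=0.7350 tY=0.7341  stride 1/|dx|=1.0353 1/|dy|=3.8637
    cross y-line → (3,6), t=0.7341
    cross x-line → (4,6), t=0.7350
    cross x-line → (5,6), t=1.7703 (wall)
  → r_5 = 1.7703

ranges = [0.3002, 0.5800, 0.8386, 1.9745, 1.7703]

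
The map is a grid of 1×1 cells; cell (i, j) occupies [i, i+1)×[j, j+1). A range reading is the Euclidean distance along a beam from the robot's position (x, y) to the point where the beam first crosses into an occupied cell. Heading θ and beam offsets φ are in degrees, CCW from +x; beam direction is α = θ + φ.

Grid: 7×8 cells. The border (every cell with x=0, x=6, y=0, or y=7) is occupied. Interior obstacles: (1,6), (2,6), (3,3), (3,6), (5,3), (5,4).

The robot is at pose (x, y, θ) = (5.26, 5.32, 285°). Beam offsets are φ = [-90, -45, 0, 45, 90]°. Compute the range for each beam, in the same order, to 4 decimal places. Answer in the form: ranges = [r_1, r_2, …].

ranges = [4.4103, 0.3695, 0.3313, 0.6400, 0.7661]

beam 1: φ=-90°, α=195°
  dir = (cos 195°, sin 195°) = (-0.9659, -0.2588); from cell (5,5)
  next x-line at t=0.2692, next y-line at t=1.2364; Δt_x=1.0353, Δt_y=3.8637
    x: enter (4,5) at t=0.2692
    y: enter (4,4) at t=1.2364
    x: enter (3,4) at t=1.3044
    x: enter (2,4) at t=2.3397
    x: enter (1,4) at t=3.3750
    x: enter (0,4) at t=4.4103 ← occupied
  → r_1 = 4.4103
beam 2: φ=-45°, α=240°
  dir = (cos 240°, sin 240°) = (-0.5000, -0.8660); from cell (5,5)
  next x-line at t=0.5200, next y-line at t=0.3695; Δt_x=2.0000, Δt_y=1.1547
    y: enter (5,4) at t=0.3695 ← occupied
  → r_2 = 0.3695
beam 3: φ=0°, α=285°
  dir = (cos 285°, sin 285°) = (0.2588, -0.9659); from cell (5,5)
  next x-line at t=2.8591, next y-line at t=0.3313; Δt_x=3.8637, Δt_y=1.0353
    y: enter (5,4) at t=0.3313 ← occupied
  → r_3 = 0.3313
beam 4: φ=45°, α=330°
  dir = (cos 330°, sin 330°) = (0.8660, -0.5000); from cell (5,5)
  next x-line at t=0.8545, next y-line at t=0.6400; Δt_x=1.1547, Δt_y=2.0000
    y: enter (5,4) at t=0.6400 ← occupied
  → r_4 = 0.6400
beam 5: φ=90°, α=15°
  dir = (cos 15°, sin 15°) = (0.9659, 0.2588); from cell (5,5)
  next x-line at t=0.7661, next y-line at t=2.6273; Δt_x=1.0353, Δt_y=3.8637
    x: enter (6,5) at t=0.7661 ← occupied
  → r_5 = 0.7661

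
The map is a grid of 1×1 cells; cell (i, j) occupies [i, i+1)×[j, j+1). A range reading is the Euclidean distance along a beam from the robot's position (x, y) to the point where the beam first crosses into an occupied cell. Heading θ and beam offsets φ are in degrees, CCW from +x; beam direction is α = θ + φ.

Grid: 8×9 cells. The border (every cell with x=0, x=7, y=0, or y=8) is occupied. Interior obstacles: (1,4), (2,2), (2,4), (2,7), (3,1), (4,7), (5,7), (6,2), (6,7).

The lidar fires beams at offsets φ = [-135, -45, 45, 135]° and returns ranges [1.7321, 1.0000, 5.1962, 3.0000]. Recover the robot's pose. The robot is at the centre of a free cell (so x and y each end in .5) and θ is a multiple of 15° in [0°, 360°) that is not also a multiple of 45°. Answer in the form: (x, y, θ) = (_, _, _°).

(x, y, θ) = (3.5, 5.5, 255°)

Enumerate (i+0.5, j+0.5, θ) over the 33 free cells and 16 admissible headings. For each, cast all 4 beams and compare to the given ranges.
  (6.5, 4.5, 255°): beam 1 = 2.8868 ≠ 1.7321 ✗
  (6.5, 1.5, 300°): beam 1 = 3.6235 ≠ 1.7321 ✗
  (3.5, 5.5, 345°): beam 1 = 1.0000 ≠ 1.7321 ✗
  (2.5, 1.5, 30°): beam 1 = 0.5176 ≠ 1.7321 ✗
  …
  (3.5, 5.5, 255°): r_1=1.7321, r_2=1.0000, r_3=5.1962, r_4=3.0000 — all match ✓
Unique over the lattice → pose = (3.5, 5.5, 255°).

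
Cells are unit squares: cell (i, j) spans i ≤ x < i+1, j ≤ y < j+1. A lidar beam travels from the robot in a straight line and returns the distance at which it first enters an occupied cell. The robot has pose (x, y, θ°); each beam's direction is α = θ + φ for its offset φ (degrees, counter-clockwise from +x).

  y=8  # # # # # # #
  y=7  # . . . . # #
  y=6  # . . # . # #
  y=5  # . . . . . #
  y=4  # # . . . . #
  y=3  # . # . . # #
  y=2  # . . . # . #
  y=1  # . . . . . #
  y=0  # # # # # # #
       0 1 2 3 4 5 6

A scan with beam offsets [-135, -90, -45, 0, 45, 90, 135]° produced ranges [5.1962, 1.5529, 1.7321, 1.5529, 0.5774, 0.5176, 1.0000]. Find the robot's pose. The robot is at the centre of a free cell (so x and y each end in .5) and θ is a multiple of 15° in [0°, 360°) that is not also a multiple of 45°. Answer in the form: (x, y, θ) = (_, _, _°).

Enumerate (i+0.5, j+0.5, θ) over the 28 free cells and 16 admissible headings. For each, cast all 7 beams and compare to the given ranges.
  (1.5, 1.5, 300°): beam 1 = 0.5176 ≠ 5.1962 ✗
  (5.5, 4.5, 345°): beam 1 = 2.8868 ≠ 5.1962 ✗
  (2.5, 1.5, 15°): beam 1 = 0.5774 ≠ 5.1962 ✗
  (4.5, 6.5, 120°): beam 1 = 0.5176 ≠ 5.1962 ✗
  …
  (2.5, 1.5, 195°): r_1=5.1962, r_2=1.5529, r_3=1.7321, r_4=1.5529, r_5=0.5774, r_6=0.5176, r_7=1.0000 — all match ✓
No second candidate reproduces the full scan.

(x, y, θ) = (2.5, 1.5, 195°)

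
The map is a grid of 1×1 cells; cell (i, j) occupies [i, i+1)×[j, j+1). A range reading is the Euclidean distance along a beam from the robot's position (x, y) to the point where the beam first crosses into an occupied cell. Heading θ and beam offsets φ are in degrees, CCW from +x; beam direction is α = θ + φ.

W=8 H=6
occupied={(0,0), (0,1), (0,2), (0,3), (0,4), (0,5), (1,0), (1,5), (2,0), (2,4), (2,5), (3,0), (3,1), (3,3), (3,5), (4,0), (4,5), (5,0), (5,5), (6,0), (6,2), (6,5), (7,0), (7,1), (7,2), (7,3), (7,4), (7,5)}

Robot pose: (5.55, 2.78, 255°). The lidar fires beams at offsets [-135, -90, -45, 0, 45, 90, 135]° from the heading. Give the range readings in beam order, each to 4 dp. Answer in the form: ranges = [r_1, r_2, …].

beam 1: φ=-135°, α=120°
  cosα=-0.5000 sinα=0.8660 | (5,2) | tMaxX 1.1000 tMaxY 0.2540 | tΔX 2.0000 tΔY 1.1547
    t=0.2540 [y] (5,3)
    t=1.1000 [x] (4,3)
    t=1.4087 [y] (4,4)
    t=2.5634 [y] (4,5) — stop
  → r_1 = 2.5634
beam 2: φ=-90°, α=165°
  cosα=-0.9659 sinα=0.2588 | (5,2) | tMaxX 0.5694 tMaxY 0.8500 | tΔX 1.0353 tΔY 3.8637
    t=0.5694 [x] (4,2)
    t=0.8500 [y] (4,3)
    t=1.6047 [x] (3,3) — stop
  → r_2 = 1.6047
beam 3: φ=-45°, α=210°
  cosα=-0.8660 sinα=-0.5000 | (5,2) | tMaxX 0.6351 tMaxY 1.5600 | tΔX 1.1547 tΔY 2.0000
    t=0.6351 [x] (4,2)
    t=1.5600 [y] (4,1)
    t=1.7898 [x] (3,1) — stop
  → r_3 = 1.7898
beam 4: φ=0°, α=255°
  cosα=-0.2588 sinα=-0.9659 | (5,2) | tMaxX 2.1250 tMaxY 0.8075 | tΔX 3.8637 tΔY 1.0353
    t=0.8075 [y] (5,1)
    t=1.8428 [y] (5,0) — stop
  → r_4 = 1.8428
beam 5: φ=45°, α=300°
  cosα=0.5000 sinα=-0.8660 | (5,2) | tMaxX 0.9000 tMaxY 0.9007 | tΔX 2.0000 tΔY 1.1547
    t=0.9000 [x] (6,2) — stop
  → r_5 = 0.9000
beam 6: φ=90°, α=345°
  cosα=0.9659 sinα=-0.2588 | (5,2) | tMaxX 0.4659 tMaxY 3.0137 | tΔX 1.0353 tΔY 3.8637
    t=0.4659 [x] (6,2) — stop
  → r_6 = 0.4659
beam 7: φ=135°, α=30°
  cosα=0.8660 sinα=0.5000 | (5,2) | tMaxX 0.5196 tMaxY 0.4400 | tΔX 1.1547 tΔY 2.0000
    t=0.4400 [y] (5,3)
    t=0.5196 [x] (6,3)
    t=1.6743 [x] (7,3) — stop
  → r_7 = 1.6743

ranges = [2.5634, 1.6047, 1.7898, 1.8428, 0.9000, 0.4659, 1.6743]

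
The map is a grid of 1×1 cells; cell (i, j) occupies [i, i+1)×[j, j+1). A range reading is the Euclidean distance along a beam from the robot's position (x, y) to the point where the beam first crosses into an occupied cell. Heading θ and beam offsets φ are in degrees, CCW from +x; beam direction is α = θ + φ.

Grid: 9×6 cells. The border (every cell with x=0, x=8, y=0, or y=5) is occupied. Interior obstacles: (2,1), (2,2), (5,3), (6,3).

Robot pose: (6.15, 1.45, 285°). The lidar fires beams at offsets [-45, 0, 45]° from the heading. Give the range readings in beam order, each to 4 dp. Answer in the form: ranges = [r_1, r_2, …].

ranges = [0.5196, 0.4659, 0.9000]

beam 1: φ=-45°, α=240°
  d=(-0.5000,-0.8660)  start (6,1)  tX=0.3000 tY=0.5196  stride 1/|dx|=2.0000 1/|dy|=1.1547
    cross x-line → (5,1), t=0.3000
    cross y-line → (5,0), t=0.5196 (wall)
  → r_1 = 0.5196
beam 2: φ=0°, α=285°
  d=(0.2588,-0.9659)  start (6,1)  tX=3.2841 tY=0.4659  stride 1/|dx|=3.8637 1/|dy|=1.0353
    cross y-line → (6,0), t=0.4659 (wall)
  → r_2 = 0.4659
beam 3: φ=45°, α=330°
  d=(0.8660,-0.5000)  start (6,1)  tX=0.9815 tY=0.9000  stride 1/|dx|=1.1547 1/|dy|=2.0000
    cross y-line → (6,0), t=0.9000 (wall)
  → r_3 = 0.9000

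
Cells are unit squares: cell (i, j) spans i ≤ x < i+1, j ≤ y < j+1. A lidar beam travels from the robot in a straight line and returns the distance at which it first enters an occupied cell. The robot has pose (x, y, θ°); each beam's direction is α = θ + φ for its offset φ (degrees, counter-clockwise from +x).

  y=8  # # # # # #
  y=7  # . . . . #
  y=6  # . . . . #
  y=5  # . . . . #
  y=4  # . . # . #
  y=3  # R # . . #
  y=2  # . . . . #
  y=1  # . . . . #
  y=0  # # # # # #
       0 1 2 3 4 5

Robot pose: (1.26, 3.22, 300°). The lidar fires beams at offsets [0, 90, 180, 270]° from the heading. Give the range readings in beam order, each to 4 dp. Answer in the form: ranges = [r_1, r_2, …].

beam 1: φ=0°, α=300°
  d=(0.5000,-0.8660)  start (1,3)  tX=1.4800 tY=0.2540  stride 1/|dx|=2.0000 1/|dy|=1.1547
    cross y-line → (1,2), t=0.2540
    cross y-line → (1,1), t=1.4087
    cross x-line → (2,1), t=1.4800
    cross y-line → (2,0), t=2.5634 (wall)
  → r_1 = 2.5634
beam 2: φ=90°, α=30°
  d=(0.8660,0.5000)  start (1,3)  tX=0.8545 tY=1.5600  stride 1/|dx|=1.1547 1/|dy|=2.0000
    cross x-line → (2,3), t=0.8545 (wall)
  → r_2 = 0.8545
beam 3: φ=180°, α=120°
  d=(-0.5000,0.8660)  start (1,3)  tX=0.5200 tY=0.9007  stride 1/|dx|=2.0000 1/|dy|=1.1547
    cross x-line → (0,3), t=0.5200 (wall)
  → r_3 = 0.5200
beam 4: φ=270°, α=210°
  d=(-0.8660,-0.5000)  start (1,3)  tX=0.3002 tY=0.4400  stride 1/|dx|=1.1547 1/|dy|=2.0000
    cross x-line → (0,3), t=0.3002 (wall)
  → r_4 = 0.3002

ranges = [2.5634, 0.8545, 0.5200, 0.3002]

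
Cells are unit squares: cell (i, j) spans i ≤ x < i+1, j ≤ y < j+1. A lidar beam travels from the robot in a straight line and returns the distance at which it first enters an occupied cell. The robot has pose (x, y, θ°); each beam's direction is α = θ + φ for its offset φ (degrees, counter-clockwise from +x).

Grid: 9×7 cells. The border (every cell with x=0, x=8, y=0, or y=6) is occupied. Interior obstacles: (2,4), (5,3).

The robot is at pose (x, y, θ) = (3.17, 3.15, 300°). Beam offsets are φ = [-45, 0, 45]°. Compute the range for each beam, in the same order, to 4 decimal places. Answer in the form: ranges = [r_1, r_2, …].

ranges = [2.2258, 2.4826, 5.0004]

beam 1: φ=-45°, α=255°
  d=(-0.2588,-0.9659)  start (3,3)  tX=0.6568 tY=0.1553  stride 1/|dx|=3.8637 1/|dy|=1.0353
    cross y-line → (3,2), t=0.1553
    cross x-line → (2,2), t=0.6568
    cross y-line → (2,1), t=1.1906
    cross y-line → (2,0), t=2.2258 (wall)
  → r_1 = 2.2258
beam 2: φ=0°, α=300°
  d=(0.5000,-0.8660)  start (3,3)  tX=1.6600 tY=0.1732  stride 1/|dx|=2.0000 1/|dy|=1.1547
    cross y-line → (3,2), t=0.1732
    cross y-line → (3,1), t=1.3279
    cross x-line → (4,1), t=1.6600
    cross y-line → (4,0), t=2.4826 (wall)
  → r_2 = 2.4826
beam 3: φ=45°, α=345°
  d=(0.9659,-0.2588)  start (3,3)  tX=0.8593 tY=0.5796  stride 1/|dx|=1.0353 1/|dy|=3.8637
    cross y-line → (3,2), t=0.5796
    cross x-line → (4,2), t=0.8593
    cross x-line → (5,2), t=1.8946
    cross x-line → (6,2), t=2.9298
    cross x-line → (7,2), t=3.9651
    cross y-line → (7,1), t=4.4433
    cross x-line → (8,1), t=5.0004 (wall)
  → r_3 = 5.0004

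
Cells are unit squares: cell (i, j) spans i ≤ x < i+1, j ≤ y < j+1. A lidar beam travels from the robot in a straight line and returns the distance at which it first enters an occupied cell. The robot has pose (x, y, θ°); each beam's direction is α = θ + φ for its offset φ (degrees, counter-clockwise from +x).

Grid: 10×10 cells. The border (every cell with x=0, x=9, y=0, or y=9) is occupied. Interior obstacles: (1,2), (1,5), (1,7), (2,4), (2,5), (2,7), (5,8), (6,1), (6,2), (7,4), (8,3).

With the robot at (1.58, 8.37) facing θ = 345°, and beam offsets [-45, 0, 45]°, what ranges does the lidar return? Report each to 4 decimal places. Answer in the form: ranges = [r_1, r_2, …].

beam 1: φ=-45°, α=300°
  direction (0.5000, -0.8660); cell (1,8); t to first gridline: x 0.8400, y 0.4272 (then +2.0000 / +1.1547)
    (1,7) via y @ 0.4272  # hit
  → r_1 = 0.4272
beam 2: φ=0°, α=345°
  direction (0.9659, -0.2588); cell (1,8); t to first gridline: x 0.4348, y 1.4296 (then +1.0353 / +3.8637)
    (2,8) via x @ 0.4348
    (2,7) via y @ 1.4296  # hit
  → r_2 = 1.4296
beam 3: φ=45°, α=30°
  direction (0.8660, 0.5000); cell (1,8); t to first gridline: x 0.4850, y 1.2600 (then +1.1547 / +2.0000)
    (2,8) via x @ 0.4850
    (2,9) via y @ 1.2600  # hit
  → r_3 = 1.2600

ranges = [0.4272, 1.4296, 1.2600]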